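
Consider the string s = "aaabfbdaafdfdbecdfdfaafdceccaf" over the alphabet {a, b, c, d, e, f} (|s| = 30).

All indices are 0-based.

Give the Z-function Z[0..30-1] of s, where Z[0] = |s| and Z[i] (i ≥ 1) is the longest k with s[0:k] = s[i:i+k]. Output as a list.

[30, 2, 1, 0, 0, 0, 0, 2, 1, 0, 0, 0, 0, 0, 0, 0, 0, 0, 0, 0, 2, 1, 0, 0, 0, 0, 0, 0, 1, 0]

Z[0]=30
i=1: fresh scan; Z[1]=2 scan→box=[1,3)
i=2: min(r-i=1, Z[1]=2)=1; Z[2]=1
i=3: fresh scan; Z[3]=0
i=4: fresh scan; Z[4]=0
i=5: fresh scan; Z[5]=0
i=6: fresh scan; Z[6]=0
i=7: fresh scan; Z[7]=2 scan→box=[7,9)
i=8: min(r-i=1, Z[1]=2)=1; Z[8]=1
i=9: fresh scan; Z[9]=0
i=10: fresh scan; Z[10]=0
i=11: fresh scan; Z[11]=0
i=12: fresh scan; Z[12]=0
i=13: fresh scan; Z[13]=0
i=14: fresh scan; Z[14]=0
i=15: fresh scan; Z[15]=0
i=16: fresh scan; Z[16]=0
i=17: fresh scan; Z[17]=0
i=18: fresh scan; Z[18]=0
i=19: fresh scan; Z[19]=0
i=20: fresh scan; Z[20]=2 scan→box=[20,22)
i=21: min(r-i=1, Z[1]=2)=1; Z[21]=1
i=22: fresh scan; Z[22]=0
i=23: fresh scan; Z[23]=0
i=24: fresh scan; Z[24]=0
i=25: fresh scan; Z[25]=0
i=26: fresh scan; Z[26]=0
i=27: fresh scan; Z[27]=0
i=28: fresh scan; Z[28]=1 scan→box=[28,29)
i=29: fresh scan; Z[29]=0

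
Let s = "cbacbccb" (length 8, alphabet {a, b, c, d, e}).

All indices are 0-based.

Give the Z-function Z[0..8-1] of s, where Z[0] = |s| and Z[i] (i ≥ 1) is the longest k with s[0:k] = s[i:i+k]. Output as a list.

[8, 0, 0, 2, 0, 1, 2, 0]

Z[0]=8
i=1: i≥r, start 0; Z[1]=0
i=2: i≥r, start 0; Z[2]=0
i=3: i≥r, start 0; Z[3]=2 extend→box=[3,5)
i=4: min(r-i=1, Z[1]=0)=0; Z[4]=0
i=5: i≥r, start 0; Z[5]=1 extend→box=[5,6)
i=6: i≥r, start 0; Z[6]=2 extend→box=[6,8)
i=7: min(r-i=1, Z[1]=0)=0; Z[7]=0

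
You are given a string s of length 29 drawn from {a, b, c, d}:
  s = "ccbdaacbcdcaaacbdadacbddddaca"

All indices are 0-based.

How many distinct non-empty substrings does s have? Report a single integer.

383

rank | idx | suffix
   0 |  28 | a
   1 |  11 | aaacbdadacbddddaca
   2 |   4 | aacbcdcaaacbdadacbddddaca
   3 |  12 | aacbdadacbddddaca
   4 |  26 | aca
   5 |   5 | acbcdcaaacbdadacbddddaca
   6 |  13 | acbdadacbddddaca
   7 |  19 | acbddddaca
   8 |  17 | adacbddddaca
   9 |   7 | bcdcaaacbdadacbddddaca
  10 |   2 | bdaacbcdcaaacbdadacbddddaca
  11 |  15 | bdadacbddddaca
  12 |  21 | bddddaca
  13 |  27 | ca
  14 |  10 | caaacbdadacbddddaca
  15 |   6 | cbcdcaaacbdadacbddddaca
  16 |   1 | cbdaacbcdcaaacbdadacbddddaca
  17 |  14 | cbdadacbddddaca
  18 |  20 | cbddddaca
  19 |   0 | ccbdaacbcdcaaacbdadacbddddaca
  20 |   8 | cdcaaacbdadacbddddaca
  21 |   3 | daacbcdcaaacbdadacbddddaca
  22 |  25 | daca
  23 |  18 | dacbddddaca
  24 |  16 | dadacbddddaca
  25 |   9 | dcaaacbdadacbddddaca
  26 |  24 | ddaca
  27 |  23 | dddaca
  28 |  22 | ddddaca

SA = [28, 11, 4, 12, 26, 5, 13, 19, 17, 7, 2, 15, 21, 27, 10, 6, 1, 14, 20, 0, 8, 3, 25, 18, 16, 9, 24, 23, 22]
rank  pair      lcp
   1  s[28:],s[11:]  1  'a'
   2  s[11:],s[4:]  2  'aa'
   3  s[4:],s[12:]  4  'aacb'
   4  s[12:],s[26:]  1  'a'
   5  s[26:],s[5:]  2  'ac'
   6  s[5:],s[13:]  3  'acb'
   7  s[13:],s[19:]  4  'acbd'
   8  s[19:],s[17:]  1  'a'
   9  s[17:],s[7:]  0  ''
  10  s[7:],s[2:]  1  'b'
  11  s[2:],s[15:]  3  'bda'
  12  s[15:],s[21:]  2  'bd'
  13  s[21:],s[27:]  0  ''
  14  s[27:],s[10:]  2  'ca'
  15  s[10:],s[6:]  1  'c'
  16  s[6:],s[1:]  2  'cb'
  17  s[1:],s[14:]  4  'cbda'
  18  s[14:],s[20:]  3  'cbd'
  19  s[20:],s[0:]  1  'c'
  20  s[0:],s[8:]  1  'c'
  21  s[8:],s[3:]  0  ''
  22  s[3:],s[25:]  2  'da'
  23  s[25:],s[18:]  3  'dac'
  24  s[18:],s[16:]  2  'da'
  25  s[16:],s[9:]  1  'd'
  26  s[9:],s[24:]  1  'd'
  27  s[24:],s[23:]  2  'dd'
  28  s[23:],s[22:]  3  'ddd'

n(n+1)/2 = 29·30/2 = 435
Σ LCP = 0 + 1 + 2 + 4 + 1 + 2 + 3 + 4 + 1 + 0 + 1 + 3 + 2 + 0 + 2 + 1 + 2 + 4 + 3 + 1 + 1 + 0 + 2 + 3 + 2 + 1 + 1 + 2 + 3 = 52
distinct = 435 − 52 = 383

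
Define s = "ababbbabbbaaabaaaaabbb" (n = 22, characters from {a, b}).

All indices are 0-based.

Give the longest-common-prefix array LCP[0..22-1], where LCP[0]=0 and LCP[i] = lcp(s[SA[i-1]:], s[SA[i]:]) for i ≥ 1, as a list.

[0, 4, 3, 4, 2, 3, 1, 3, 2, 4, 5, 0, 1, 4, 2, 6, 1, 2, 3, 2, 3, 4]

rank | idx | suffix
   0 |  14 | aaaaabbb
   1 |  15 | aaaabbb
   2 |  10 | aaabaaaaabbb
   3 |  16 | aaabbb
   4 |  11 | aabaaaaabbb
   5 |  17 | aabbb
   6 |  12 | abaaaaabbb
   7 |   0 | ababbbabbbaaabaaaaabbb
   8 |  18 | abbb
   9 |   6 | abbbaaabaaaaabbb
  10 |   2 | abbbabbbaaabaaaaabbb
  11 |  21 | b
  12 |  13 | baaaaabbb
  13 |   9 | baaabaaaaabbb
  14 |   5 | babbbaaabaaaaabbb
  15 |   1 | babbbabbbaaabaaaaabbb
  16 |  20 | bb
  17 |   8 | bbaaabaaaaabbb
  18 |   4 | bbabbbaaabaaaaabbb
  19 |  19 | bbb
  20 |   7 | bbbaaabaaaaabbb
  21 |   3 | bbbabbbaaabaaaaabbb

SA = [14, 15, 10, 16, 11, 17, 12, 0, 18, 6, 2, 21, 13, 9, 5, 1, 20, 8, 4, 19, 7, 3]
rank  pair      lcp
   1  s[14:],s[15:]  4  'aaaa'
   2  s[15:],s[10:]  3  'aaa'
   3  s[10:],s[16:]  4  'aaab'
   4  s[16:],s[11:]  2  'aa'
   5  s[11:],s[17:]  3  'aab'
   6  s[17:],s[12:]  1  'a'
   7  s[12:],s[0:]  3  'aba'
   8  s[0:],s[18:]  2  'ab'
   9  s[18:],s[6:]  4  'abbb'
  10  s[6:],s[2:]  5  'abbba'
  11  s[2:],s[21:]  0  ''
  12  s[21:],s[13:]  1  'b'
  13  s[13:],s[9:]  4  'baaa'
  14  s[9:],s[5:]  2  'ba'
  15  s[5:],s[1:]  6  'babbba'
  16  s[1:],s[20:]  1  'b'
  17  s[20:],s[8:]  2  'bb'
  18  s[8:],s[4:]  3  'bba'
  19  s[4:],s[19:]  2  'bb'
  20  s[19:],s[7:]  3  'bbb'
  21  s[7:],s[3:]  4  'bbba'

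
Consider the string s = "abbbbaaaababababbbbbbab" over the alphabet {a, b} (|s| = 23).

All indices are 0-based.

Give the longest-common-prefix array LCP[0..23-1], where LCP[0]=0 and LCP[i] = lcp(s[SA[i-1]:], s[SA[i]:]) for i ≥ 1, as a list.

sorted suffixes:
  #0 SA[0]=5  'aaaababababbbbbbab'
  #1 SA[1]=6  'aaababababbbbbbab'
  #2 SA[2]=7  'aababababbbbbbab'
  #3 SA[3]=21  'ab'
  #4 SA[4]=8  'ababababbbbbbab'
  #5 SA[5]=10  'abababbbbbbab'
  #6 SA[6]=12  'ababbbbbbab'
  #7 SA[7]=0  'abbbbaaaababababbbbbbab'
  #8 SA[8]=14  'abbbbbbab'
  #9 SA[9]=22  'b'
  #10 SA[10]=4  'baaaababababbbbbbab'
  #11 SA[11]=20  'bab'
  #12 SA[12]=9  'babababbbbbbab'
  #13 SA[13]=11  'bababbbbbbab'
  #14 SA[14]=13  'babbbbbbab'
  #15 SA[15]=3  'bbaaaababababbbbbbab'
  #16 SA[16]=19  'bbab'
  #17 SA[17]=2  'bbbaaaababababbbbbbab'
  #18 SA[18]=18  'bbbab'
  #19 SA[19]=1  'bbbbaaaababababbbbbbab'
  #20 SA[20]=17  'bbbbab'
  #21 SA[21]=16  'bbbbbab'
  #22 SA[22]=15  'bbbbbbab'

SA = [5, 6, 7, 21, 8, 10, 12, 0, 14, 22, 4, 20, 9, 11, 13, 3, 19, 2, 18, 1, 17, 16, 15]
rank  pair      lcp
   1  s[5:],s[6:]  3  'aaa'
   2  s[6:],s[7:]  2  'aa'
   3  s[7:],s[21:]  1  'a'
   4  s[21:],s[8:]  2  'ab'
   5  s[8:],s[10:]  6  'ababab'
   6  s[10:],s[12:]  4  'abab'
   7  s[12:],s[0:]  2  'ab'
   8  s[0:],s[14:]  5  'abbbb'
   9  s[14:],s[22:]  0  ''
  10  s[22:],s[4:]  1  'b'
  11  s[4:],s[20:]  2  'ba'
  12  s[20:],s[9:]  3  'bab'
  13  s[9:],s[11:]  5  'babab'
  14  s[11:],s[13:]  3  'bab'
  15  s[13:],s[3:]  1  'b'
  16  s[3:],s[19:]  3  'bba'
  17  s[19:],s[2:]  2  'bb'
  18  s[2:],s[18:]  4  'bbba'
  19  s[18:],s[1:]  3  'bbb'
  20  s[1:],s[17:]  5  'bbbba'
  21  s[17:],s[16:]  4  'bbbb'
  22  s[16:],s[15:]  5  'bbbbb'

[0, 3, 2, 1, 2, 6, 4, 2, 5, 0, 1, 2, 3, 5, 3, 1, 3, 2, 4, 3, 5, 4, 5]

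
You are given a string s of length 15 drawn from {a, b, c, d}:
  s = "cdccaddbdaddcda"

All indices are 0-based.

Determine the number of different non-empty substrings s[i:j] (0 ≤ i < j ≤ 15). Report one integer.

rank | idx | suffix
   0 |  14 | a
   1 |   4 | addbdaddcda
   2 |   9 | addcda
   3 |   7 | bdaddcda
   4 |   3 | caddbdaddcda
   5 |   2 | ccaddbdaddcda
   6 |  12 | cda
   7 |   0 | cdccaddbdaddcda
   8 |  13 | da
   9 |   8 | daddcda
  10 |   6 | dbdaddcda
  11 |   1 | dccaddbdaddcda
  12 |  11 | dcda
  13 |   5 | ddbdaddcda
  14 |  10 | ddcda

SA = [14, 4, 9, 7, 3, 2, 12, 0, 13, 8, 6, 1, 11, 5, 10]
i: (SA[i-1],SA[i]) lcp shared
  1: (14,4) 1 'a'
  2: (4,9) 3 'add'
  3: (9,7) 0 ''
  4: (7,3) 0 ''
  5: (3,2) 1 'c'
  6: (2,12) 1 'c'
  7: (12,0) 2 'cd'
  8: (0,13) 0 ''
  9: (13,8) 2 'da'
  10: (8,6) 1 'd'
  11: (6,1) 1 'd'
  12: (1,11) 2 'dc'
  13: (11,5) 1 'd'
  14: (5,10) 2 'dd'

n(n+1)/2 = 15·16/2 = 120
Σ LCP = 0 + 1 + 3 + 0 + 0 + 1 + 1 + 2 + 0 + 2 + 1 + 1 + 2 + 1 + 2 = 17
distinct = 120 − 17 = 103

103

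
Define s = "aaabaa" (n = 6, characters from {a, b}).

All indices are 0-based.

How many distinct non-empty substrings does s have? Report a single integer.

15

rank→(start, suffix):
  0 → (5, 'a')
  1 → (4, 'aa')
  2 → (0, 'aaabaa')
  3 → (1, 'aabaa')
  4 → (2, 'abaa')
  5 → (3, 'baa')

SA = [5, 4, 0, 1, 2, 3]
i: (SA[i-1],SA[i]) lcp shared
  1: (5,4) 1 'a'
  2: (4,0) 2 'aa'
  3: (0,1) 2 'aa'
  4: (1,2) 1 'a'
  5: (2,3) 0 ''

n(n+1)/2 = 6·7/2 = 21
Σ LCP = 0 + 1 + 2 + 2 + 1 + 0 = 6
distinct = 21 − 6 = 15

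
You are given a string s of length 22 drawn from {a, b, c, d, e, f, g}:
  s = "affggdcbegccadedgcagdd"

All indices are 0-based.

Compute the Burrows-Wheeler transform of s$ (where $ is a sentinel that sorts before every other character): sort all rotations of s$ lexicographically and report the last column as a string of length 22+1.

rank  rotation                 last
    0  $affggdcbegccadedgcagdd  d
    1  adedgcagdd$affggdcbegcc  c
    2  affggdcbegccadedgcagdd$  $
    3  agdd$affggdcbegccadedgc  c
    4  begccadedgcagdd$affggdc  c
    5  cadedgcagdd$affggdcbegc  c
    6  cagdd$affggdcbegccadedg  g
    7  cbegccadedgcagdd$affggd  d
    8  ccadedgcagdd$affggdcbeg  g
    9  d$affggdcbegccadedgcagd  d
   10  dcbegccadedgcagdd$affgg  g
   11  dd$affggdcbegccadedgcag  g
   12  dedgcagdd$affggdcbegcca  a
   13  dgcagdd$affggdcbegccade  e
   14  edgcagdd$affggdcbegccad  d
   15  egccadedgcagdd$affggdcb  b
   16  ffggdcbegccadedgcagdd$a  a
   17  fggdcbegccadedgcagdd$af  f
   18  gcagdd$affggdcbegccaded  d
   19  gccadedgcagdd$affggdcbe  e
   20  gdcbegccadedgcagdd$affg  g
   21  gdd$affggdcbegccadedgca  a
   22  ggdcbegccadedgcagdd$aff  f

dc$cccgdgdggaedbafdegaf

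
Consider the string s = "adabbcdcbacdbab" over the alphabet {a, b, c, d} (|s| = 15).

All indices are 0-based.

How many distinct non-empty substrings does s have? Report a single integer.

sorted suffixes:
  #0 SA[0]=13  'ab'
  #1 SA[1]=2  'abbcdcbacdbab'
  #2 SA[2]=9  'acdbab'
  #3 SA[3]=0  'adabbcdcbacdbab'
  #4 SA[4]=14  'b'
  #5 SA[5]=12  'bab'
  #6 SA[6]=8  'bacdbab'
  #7 SA[7]=3  'bbcdcbacdbab'
  #8 SA[8]=4  'bcdcbacdbab'
  #9 SA[9]=7  'cbacdbab'
  #10 SA[10]=10  'cdbab'
  #11 SA[11]=5  'cdcbacdbab'
  #12 SA[12]=1  'dabbcdcbacdbab'
  #13 SA[13]=11  'dbab'
  #14 SA[14]=6  'dcbacdbab'

SA = [13, 2, 9, 0, 14, 12, 8, 3, 4, 7, 10, 5, 1, 11, 6]
[i] adj suffixes → lcp
  [1] 13/2 → 2 ('ab')
  [2] 2/9 → 1 ('a')
  [3] 9/0 → 1 ('a')
  [4] 0/14 → 0 ('')
  [5] 14/12 → 1 ('b')
  [6] 12/8 → 2 ('ba')
  [7] 8/3 → 1 ('b')
  [8] 3/4 → 1 ('b')
  [9] 4/7 → 0 ('')
  [10] 7/10 → 1 ('c')
  [11] 10/5 → 2 ('cd')
  [12] 5/1 → 0 ('')
  [13] 1/11 → 1 ('d')
  [14] 11/6 → 1 ('d')

n(n+1)/2 = 15·16/2 = 120
Σ LCP = 0 + 2 + 1 + 1 + 0 + 1 + 2 + 1 + 1 + 0 + 1 + 2 + 0 + 1 + 1 = 14
distinct = 120 − 14 = 106

106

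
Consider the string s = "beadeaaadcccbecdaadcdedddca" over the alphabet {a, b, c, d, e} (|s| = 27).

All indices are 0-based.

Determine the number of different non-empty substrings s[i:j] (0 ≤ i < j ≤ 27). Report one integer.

rank→(start, suffix):
  0 → (26, 'a')
  1 → (5, 'aaadcccbecdaadcdedddca')
  2 → (6, 'aadcccbecdaadcdedddca')
  3 → (16, 'aadcdedddca')
  4 → (7, 'adcccbecdaadcdedddca')
  5 → (17, 'adcdedddca')
  6 → (2, 'adeaaadcccbecdaadcdedddca')
  7 → (0, 'beadeaaadcccbecdaadcdedddca')
  8 → (12, 'becdaadcdedddca')
  9 → (25, 'ca')
  10 → (11, 'cbecdaadcdedddca')
  11 → (10, 'ccbecdaadcdedddca')
  12 → (9, 'cccbecdaadcdedddca')
  13 → (14, 'cdaadcdedddca')
  14 → (19, 'cdedddca')
  15 → (15, 'daadcdedddca')
  16 → (24, 'dca')
  17 → (8, 'dcccbecdaadcdedddca')
  18 → (18, 'dcdedddca')
  19 → (23, 'ddca')
  20 → (22, 'dddca')
  21 → (3, 'deaaadcccbecdaadcdedddca')
  22 → (20, 'dedddca')
  23 → (4, 'eaaadcccbecdaadcdedddca')
  24 → (1, 'eadeaaadcccbecdaadcdedddca')
  25 → (13, 'ecdaadcdedddca')
  26 → (21, 'edddca')

SA = [26, 5, 6, 16, 7, 17, 2, 0, 12, 25, 11, 10, 9, 14, 19, 15, 24, 8, 18, 23, 22, 3, 20, 4, 1, 13, 21]
i: (SA[i-1],SA[i]) lcp shared
  1: (26,5) 1 'a'
  2: (5,6) 2 'aa'
  3: (6,16) 4 'aadc'
  4: (16,7) 1 'a'
  5: (7,17) 3 'adc'
  6: (17,2) 2 'ad'
  7: (2,0) 0 ''
  8: (0,12) 2 'be'
  9: (12,25) 0 ''
  10: (25,11) 1 'c'
  11: (11,10) 1 'c'
  12: (10,9) 2 'cc'
  13: (9,14) 1 'c'
  14: (14,19) 2 'cd'
  15: (19,15) 0 ''
  16: (15,24) 1 'd'
  17: (24,8) 2 'dc'
  18: (8,18) 2 'dc'
  19: (18,23) 1 'd'
  20: (23,22) 2 'dd'
  21: (22,3) 1 'd'
  22: (3,20) 2 'de'
  23: (20,4) 0 ''
  24: (4,1) 2 'ea'
  25: (1,13) 1 'e'
  26: (13,21) 1 'e'

n(n+1)/2 = 27·28/2 = 378
Σ LCP = 0 + 1 + 2 + 4 + 1 + 3 + 2 + 0 + 2 + 0 + 1 + 1 + 2 + 1 + 2 + 0 + 1 + 2 + 2 + 1 + 2 + 1 + 2 + 0 + 2 + 1 + 1 = 37
distinct = 378 − 37 = 341

341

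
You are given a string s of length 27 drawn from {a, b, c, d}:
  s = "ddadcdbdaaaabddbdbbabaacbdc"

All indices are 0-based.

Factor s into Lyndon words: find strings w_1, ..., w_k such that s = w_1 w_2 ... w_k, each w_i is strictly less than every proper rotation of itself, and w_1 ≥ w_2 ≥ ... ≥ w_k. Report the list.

emit factor 1: 'd' (i=0, period=1)
emit factor 2: 'd' (i=1, period=1)
emit factor 3: 'adcdbd' (i=2, period=6)
emit factor 4: 'aaaabddbdbbabaacbdc' (i=8, period=19)

["d", "d", "adcdbd", "aaaabddbdbbabaacbdc"]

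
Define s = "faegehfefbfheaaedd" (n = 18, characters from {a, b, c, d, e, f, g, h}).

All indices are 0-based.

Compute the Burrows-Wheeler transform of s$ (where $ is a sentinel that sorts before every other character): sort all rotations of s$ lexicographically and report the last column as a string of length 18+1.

rank  rotation             last
    0  $faegehfefbfheaaedd  d
    1  aaedd$faegehfefbfhe  e
    2  aedd$faegehfefbfhea  a
    3  aegehfefbfheaaedd$f  f
    4  bfheaaedd$faegehfef  f
    5  d$faegehfefbfheaaed  d
    6  dd$faegehfefbfheaae  e
    7  eaaedd$faegehfefbfh  h
    8  edd$faegehfefbfheaa  a
    9  efbfheaaedd$faegehf  f
   10  egehfefbfheaaedd$fa  a
   11  ehfefbfheaaedd$faeg  g
   12  faegehfefbfheaaedd$  $
   13  fbfheaaedd$faegehfe  e
   14  fefbfheaaedd$faegeh  h
   15  fheaaedd$faegehfefb  b
   16  gehfefbfheaaedd$fae  e
   17  heaaedd$faegehfefbf  f
   18  hfefbfheaaedd$faege  e

deaffdehafag$ehbefe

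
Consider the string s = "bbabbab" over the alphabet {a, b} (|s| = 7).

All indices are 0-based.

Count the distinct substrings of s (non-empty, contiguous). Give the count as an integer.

rank→(start, suffix):
  0 → (5, 'ab')
  1 → (2, 'abbab')
  2 → (6, 'b')
  3 → (4, 'bab')
  4 → (1, 'babbab')
  5 → (3, 'bbab')
  6 → (0, 'bbabbab')

SA = [5, 2, 6, 4, 1, 3, 0]
rank  pair      lcp
   1  s[5:],s[2:]  2  'ab'
   2  s[2:],s[6:]  0  ''
   3  s[6:],s[4:]  1  'b'
   4  s[4:],s[1:]  3  'bab'
   5  s[1:],s[3:]  1  'b'
   6  s[3:],s[0:]  4  'bbab'

n(n+1)/2 = 7·8/2 = 28
Σ LCP = 0 + 2 + 0 + 1 + 3 + 1 + 4 = 11
distinct = 28 − 11 = 17

17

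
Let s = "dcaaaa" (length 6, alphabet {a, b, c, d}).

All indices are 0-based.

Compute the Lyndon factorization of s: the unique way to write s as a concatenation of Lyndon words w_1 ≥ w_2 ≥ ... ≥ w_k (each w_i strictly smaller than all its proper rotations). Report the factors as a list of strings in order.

emit factor 1: 'd' (i=0, period=1)
emit factor 2: 'c' (i=1, period=1)
emit factor 3: 'a' (i=2, period=1)
emit factor 4: 'a' (i=3, period=1)
emit factor 5: 'a' (i=4, period=1)
emit factor 6: 'a' (i=5, period=1)

["d", "c", "a", "a", "a", "a"]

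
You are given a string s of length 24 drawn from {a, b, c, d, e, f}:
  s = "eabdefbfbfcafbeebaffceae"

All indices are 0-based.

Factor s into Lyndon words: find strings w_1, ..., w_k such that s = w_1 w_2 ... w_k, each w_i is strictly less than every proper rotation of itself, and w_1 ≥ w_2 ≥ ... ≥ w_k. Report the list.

emit factor 1: 'e' (i=0, period=1)
emit factor 2: 'abdefbfbfcafbeebaffceae' (i=1, period=23)

["e", "abdefbfbfcafbeebaffceae"]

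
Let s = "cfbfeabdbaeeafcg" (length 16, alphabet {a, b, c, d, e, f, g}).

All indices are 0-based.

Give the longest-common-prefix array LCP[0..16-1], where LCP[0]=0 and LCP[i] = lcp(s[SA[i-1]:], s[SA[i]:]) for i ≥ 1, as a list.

[0, 1, 1, 0, 1, 1, 0, 1, 0, 0, 2, 1, 0, 1, 1, 0]

rank | idx | suffix
   0 |   5 | abdbaeeafcg
   1 |   9 | aeeafcg
   2 |  12 | afcg
   3 |   8 | baeeafcg
   4 |   6 | bdbaeeafcg
   5 |   2 | bfeabdbaeeafcg
   6 |   0 | cfbfeabdbaeeafcg
   7 |  14 | cg
   8 |   7 | dbaeeafcg
   9 |   4 | eabdbaeeafcg
  10 |  11 | eafcg
  11 |  10 | eeafcg
  12 |   1 | fbfeabdbaeeafcg
  13 |  13 | fcg
  14 |   3 | feabdbaeeafcg
  15 |  15 | g

SA = [5, 9, 12, 8, 6, 2, 0, 14, 7, 4, 11, 10, 1, 13, 3, 15]
rank  pair      lcp
   1  s[5:],s[9:]  1  'a'
   2  s[9:],s[12:]  1  'a'
   3  s[12:],s[8:]  0  ''
   4  s[8:],s[6:]  1  'b'
   5  s[6:],s[2:]  1  'b'
   6  s[2:],s[0:]  0  ''
   7  s[0:],s[14:]  1  'c'
   8  s[14:],s[7:]  0  ''
   9  s[7:],s[4:]  0  ''
  10  s[4:],s[11:]  2  'ea'
  11  s[11:],s[10:]  1  'e'
  12  s[10:],s[1:]  0  ''
  13  s[1:],s[13:]  1  'f'
  14  s[13:],s[3:]  1  'f'
  15  s[3:],s[15:]  0  ''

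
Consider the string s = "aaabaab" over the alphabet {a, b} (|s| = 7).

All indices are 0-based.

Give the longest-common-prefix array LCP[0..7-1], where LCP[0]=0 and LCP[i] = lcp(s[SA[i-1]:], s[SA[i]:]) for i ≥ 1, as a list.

[0, 2, 3, 1, 2, 0, 1]

sorted suffixes:
  #0 SA[0]=0  'aaabaab'
  #1 SA[1]=4  'aab'
  #2 SA[2]=1  'aabaab'
  #3 SA[3]=5  'ab'
  #4 SA[4]=2  'abaab'
  #5 SA[5]=6  'b'
  #6 SA[6]=3  'baab'

SA = [0, 4, 1, 5, 2, 6, 3]
[i] adj suffixes → lcp
  [1] 0/4 → 2 ('aa')
  [2] 4/1 → 3 ('aab')
  [3] 1/5 → 1 ('a')
  [4] 5/2 → 2 ('ab')
  [5] 2/6 → 0 ('')
  [6] 6/3 → 1 ('b')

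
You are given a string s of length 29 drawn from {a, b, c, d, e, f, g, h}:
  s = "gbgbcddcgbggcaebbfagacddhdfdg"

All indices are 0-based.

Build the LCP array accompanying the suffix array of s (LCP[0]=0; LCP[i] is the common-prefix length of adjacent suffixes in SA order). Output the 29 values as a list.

sorted suffixes:
  #0 SA[0]=20  'acddhdfdg'
  #1 SA[1]=13  'aebbfagacddhdfdg'
  #2 SA[2]=18  'agacddhdfdg'
  #3 SA[3]=15  'bbfagacddhdfdg'
  #4 SA[4]=3  'bcddcgbggcaebbfagacddhdfdg'
  #5 SA[5]=16  'bfagacddhdfdg'
  #6 SA[6]=1  'bgbcddcgbggcaebbfagacddhdfdg'
  #7 SA[7]=9  'bggcaebbfagacddhdfdg'
  #8 SA[8]=12  'caebbfagacddhdfdg'
  #9 SA[9]=4  'cddcgbggcaebbfagacddhdfdg'
  #10 SA[10]=21  'cddhdfdg'
  #11 SA[11]=7  'cgbggcaebbfagacddhdfdg'
  #12 SA[12]=6  'dcgbggcaebbfagacddhdfdg'
  #13 SA[13]=5  'ddcgbggcaebbfagacddhdfdg'
  #14 SA[14]=22  'ddhdfdg'
  #15 SA[15]=25  'dfdg'
  #16 SA[16]=27  'dg'
  #17 SA[17]=23  'dhdfdg'
  #18 SA[18]=14  'ebbfagacddhdfdg'
  #19 SA[19]=17  'fagacddhdfdg'
  #20 SA[20]=26  'fdg'
  #21 SA[21]=28  'g'
  #22 SA[22]=19  'gacddhdfdg'
  #23 SA[23]=2  'gbcddcgbggcaebbfagacddhdfdg'
  #24 SA[24]=0  'gbgbcddcgbggcaebbfagacddhdfdg'
  #25 SA[25]=8  'gbggcaebbfagacddhdfdg'
  #26 SA[26]=11  'gcaebbfagacddhdfdg'
  #27 SA[27]=10  'ggcaebbfagacddhdfdg'
  #28 SA[28]=24  'hdfdg'

SA = [20, 13, 18, 15, 3, 16, 1, 9, 12, 4, 21, 7, 6, 5, 22, 25, 27, 23, 14, 17, 26, 28, 19, 2, 0, 8, 11, 10, 24]
rank  pair      lcp
   1  s[20:],s[13:]  1  'a'
   2  s[13:],s[18:]  1  'a'
   3  s[18:],s[15:]  0  ''
   4  s[15:],s[3:]  1  'b'
   5  s[3:],s[16:]  1  'b'
   6  s[16:],s[1:]  1  'b'
   7  s[1:],s[9:]  2  'bg'
   8  s[9:],s[12:]  0  ''
   9  s[12:],s[4:]  1  'c'
  10  s[4:],s[21:]  3  'cdd'
  11  s[21:],s[7:]  1  'c'
  12  s[7:],s[6:]  0  ''
  13  s[6:],s[5:]  1  'd'
  14  s[5:],s[22:]  2  'dd'
  15  s[22:],s[25:]  1  'd'
  16  s[25:],s[27:]  1  'd'
  17  s[27:],s[23:]  1  'd'
  18  s[23:],s[14:]  0  ''
  19  s[14:],s[17:]  0  ''
  20  s[17:],s[26:]  1  'f'
  21  s[26:],s[28:]  0  ''
  22  s[28:],s[19:]  1  'g'
  23  s[19:],s[2:]  1  'g'
  24  s[2:],s[0:]  2  'gb'
  25  s[0:],s[8:]  3  'gbg'
  26  s[8:],s[11:]  1  'g'
  27  s[11:],s[10:]  1  'g'
  28  s[10:],s[24:]  0  ''

[0, 1, 1, 0, 1, 1, 1, 2, 0, 1, 3, 1, 0, 1, 2, 1, 1, 1, 0, 0, 1, 0, 1, 1, 2, 3, 1, 1, 0]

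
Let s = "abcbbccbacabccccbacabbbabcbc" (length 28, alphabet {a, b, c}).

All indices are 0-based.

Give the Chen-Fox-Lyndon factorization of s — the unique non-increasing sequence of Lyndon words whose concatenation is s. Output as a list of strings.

["abcbbccbacabccccbac", "abbbabcbc"]

emit factor 1: 'abcbbccbacabccccbac' (i=0, period=19)
emit factor 2: 'abbbabcbc' (i=19, period=9)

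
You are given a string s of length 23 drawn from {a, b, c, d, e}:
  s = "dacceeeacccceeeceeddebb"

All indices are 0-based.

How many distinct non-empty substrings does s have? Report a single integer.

239

rank | idx | suffix
   0 |   7 | acccceeeceeddebb
   1 |   1 | acceeeacccceeeceeddebb
   2 |  22 | b
   3 |  21 | bb
   4 |   8 | cccceeeceeddebb
   5 |   9 | ccceeeceeddebb
   6 |   2 | cceeeacccceeeceeddebb
   7 |  10 | cceeeceeddebb
   8 |  15 | ceeddebb
   9 |   3 | ceeeacccceeeceeddebb
  10 |  11 | ceeeceeddebb
  11 |   0 | dacceeeacccceeeceeddebb
  12 |  18 | ddebb
  13 |  19 | debb
  14 |   6 | eacccceeeceeddebb
  15 |  20 | ebb
  16 |  14 | eceeddebb
  17 |  17 | eddebb
  18 |   5 | eeacccceeeceeddebb
  19 |  13 | eeceeddebb
  20 |  16 | eeddebb
  21 |   4 | eeeacccceeeceeddebb
  22 |  12 | eeeceeddebb

SA = [7, 1, 22, 21, 8, 9, 2, 10, 15, 3, 11, 0, 18, 19, 6, 20, 14, 17, 5, 13, 16, 4, 12]
rank  pair      lcp
   1  s[7:],s[1:]  3  'acc'
   2  s[1:],s[22:]  0  ''
   3  s[22:],s[21:]  1  'b'
   4  s[21:],s[8:]  0  ''
   5  s[8:],s[9:]  3  'ccc'
   6  s[9:],s[2:]  2  'cc'
   7  s[2:],s[10:]  5  'cceee'
   8  s[10:],s[15:]  1  'c'
   9  s[15:],s[3:]  3  'cee'
  10  s[3:],s[11:]  4  'ceee'
  11  s[11:],s[0:]  0  ''
  12  s[0:],s[18:]  1  'd'
  13  s[18:],s[19:]  1  'd'
  14  s[19:],s[6:]  0  ''
  15  s[6:],s[20:]  1  'e'
  16  s[20:],s[14:]  1  'e'
  17  s[14:],s[17:]  1  'e'
  18  s[17:],s[5:]  1  'e'
  19  s[5:],s[13:]  2  'ee'
  20  s[13:],s[16:]  2  'ee'
  21  s[16:],s[4:]  2  'ee'
  22  s[4:],s[12:]  3  'eee'

n(n+1)/2 = 23·24/2 = 276
Σ LCP = 0 + 3 + 0 + 1 + 0 + 3 + 2 + 5 + 1 + 3 + 4 + 0 + 1 + 1 + 0 + 1 + 1 + 1 + 1 + 2 + 2 + 2 + 3 = 37
distinct = 276 − 37 = 239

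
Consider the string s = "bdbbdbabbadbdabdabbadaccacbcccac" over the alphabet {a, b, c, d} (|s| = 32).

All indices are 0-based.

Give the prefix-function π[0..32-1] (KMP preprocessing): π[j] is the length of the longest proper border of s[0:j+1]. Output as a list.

[0, 0, 1, 1, 2, 3, 0, 1, 1, 0, 0, 1, 2, 0, 1, 2, 0, 1, 1, 0, 0, 0, 0, 0, 0, 0, 1, 0, 0, 0, 0, 0]

π[0] = 0
j=1 s[j]='d': π[1]=0 (border '')
j=2 s[j]='b': π[2]=1 (border 'b')
j=3 s[j]='b': k: 1→0; π[3]=1 (border 'b')
j=4 s[j]='d': π[4]=2 (border 'bd')
j=5 s[j]='b': π[5]=3 (border 'bdb')
j=6 s[j]='a': k: 3→1→0; π[6]=0 (border '')
j=7 s[j]='b': π[7]=1 (border 'b')
j=8 s[j]='b': k: 1→0; π[8]=1 (border 'b')
j=9 s[j]='a': k: 1→0; π[9]=0 (border '')
j=10 s[j]='d': π[10]=0 (border '')
j=11 s[j]='b': π[11]=1 (border 'b')
j=12 s[j]='d': π[12]=2 (border 'bd')
j=13 s[j]='a': k: 2→0; π[13]=0 (border '')
j=14 s[j]='b': π[14]=1 (border 'b')
j=15 s[j]='d': π[15]=2 (border 'bd')
j=16 s[j]='a': k: 2→0; π[16]=0 (border '')
j=17 s[j]='b': π[17]=1 (border 'b')
j=18 s[j]='b': k: 1→0; π[18]=1 (border 'b')
j=19 s[j]='a': k: 1→0; π[19]=0 (border '')
j=20 s[j]='d': π[20]=0 (border '')
j=21 s[j]='a': π[21]=0 (border '')
j=22 s[j]='c': π[22]=0 (border '')
j=23 s[j]='c': π[23]=0 (border '')
j=24 s[j]='a': π[24]=0 (border '')
j=25 s[j]='c': π[25]=0 (border '')
j=26 s[j]='b': π[26]=1 (border 'b')
j=27 s[j]='c': k: 1→0; π[27]=0 (border '')
j=28 s[j]='c': π[28]=0 (border '')
j=29 s[j]='c': π[29]=0 (border '')
j=30 s[j]='a': π[30]=0 (border '')
j=31 s[j]='c': π[31]=0 (border '')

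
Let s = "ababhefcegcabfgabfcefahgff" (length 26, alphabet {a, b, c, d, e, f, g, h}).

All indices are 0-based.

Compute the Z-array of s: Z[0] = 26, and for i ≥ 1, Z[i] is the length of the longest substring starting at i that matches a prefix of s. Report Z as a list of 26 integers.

Z[0]=26
i=1: i≥r, start 0; Z[1]=0
i=2: i≥r, start 0; Z[2]=2 extend→box=[2,4)
i=3: min(r-i=1, Z[1]=0)=0; Z[3]=0
i=4: i≥r, start 0; Z[4]=0
i=5: i≥r, start 0; Z[5]=0
i=6: i≥r, start 0; Z[6]=0
i=7: i≥r, start 0; Z[7]=0
i=8: i≥r, start 0; Z[8]=0
i=9: i≥r, start 0; Z[9]=0
i=10: i≥r, start 0; Z[10]=0
i=11: i≥r, start 0; Z[11]=2 extend→box=[11,13)
i=12: min(r-i=1, Z[1]=0)=0; Z[12]=0
i=13: i≥r, start 0; Z[13]=0
i=14: i≥r, start 0; Z[14]=0
i=15: i≥r, start 0; Z[15]=2 extend→box=[15,17)
i=16: min(r-i=1, Z[1]=0)=0; Z[16]=0
i=17: i≥r, start 0; Z[17]=0
i=18: i≥r, start 0; Z[18]=0
i=19: i≥r, start 0; Z[19]=0
i=20: i≥r, start 0; Z[20]=0
i=21: i≥r, start 0; Z[21]=1 extend→box=[21,22)
i=22: i≥r, start 0; Z[22]=0
i=23: i≥r, start 0; Z[23]=0
i=24: i≥r, start 0; Z[24]=0
i=25: i≥r, start 0; Z[25]=0

[26, 0, 2, 0, 0, 0, 0, 0, 0, 0, 0, 2, 0, 0, 0, 2, 0, 0, 0, 0, 0, 1, 0, 0, 0, 0]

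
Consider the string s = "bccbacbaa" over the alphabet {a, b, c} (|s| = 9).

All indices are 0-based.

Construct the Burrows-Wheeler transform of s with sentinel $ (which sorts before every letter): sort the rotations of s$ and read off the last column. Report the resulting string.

aabbcc$acb

rank  rotation    last
    0  $bccbacbaa  a
    1  a$bccbacba  a
    2  aa$bccbacb  b
    3  acbaa$bccb  b
    4  baa$bccbac  c
    5  bacbaa$bcc  c
    6  bccbacbaa$  $
    7  cbaa$bccba  a
    8  cbacbaa$bc  c
    9  ccbacbaa$b  b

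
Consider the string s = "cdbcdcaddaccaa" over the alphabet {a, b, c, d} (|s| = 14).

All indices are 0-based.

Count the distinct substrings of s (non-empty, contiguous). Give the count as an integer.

sorted suffixes:
  #0 SA[0]=13  'a'
  #1 SA[1]=12  'aa'
  #2 SA[2]=9  'accaa'
  #3 SA[3]=6  'addaccaa'
  #4 SA[4]=2  'bcdcaddaccaa'
  #5 SA[5]=11  'caa'
  #6 SA[6]=5  'caddaccaa'
  #7 SA[7]=10  'ccaa'
  #8 SA[8]=0  'cdbcdcaddaccaa'
  #9 SA[9]=3  'cdcaddaccaa'
  #10 SA[10]=8  'daccaa'
  #11 SA[11]=1  'dbcdcaddaccaa'
  #12 SA[12]=4  'dcaddaccaa'
  #13 SA[13]=7  'ddaccaa'

SA = [13, 12, 9, 6, 2, 11, 5, 10, 0, 3, 8, 1, 4, 7]
i: (SA[i-1],SA[i]) lcp shared
  1: (13,12) 1 'a'
  2: (12,9) 1 'a'
  3: (9,6) 1 'a'
  4: (6,2) 0 ''
  5: (2,11) 0 ''
  6: (11,5) 2 'ca'
  7: (5,10) 1 'c'
  8: (10,0) 1 'c'
  9: (0,3) 2 'cd'
  10: (3,8) 0 ''
  11: (8,1) 1 'd'
  12: (1,4) 1 'd'
  13: (4,7) 1 'd'

n(n+1)/2 = 14·15/2 = 105
Σ LCP = 0 + 1 + 1 + 1 + 0 + 0 + 2 + 1 + 1 + 2 + 0 + 1 + 1 + 1 = 12
distinct = 105 − 12 = 93

93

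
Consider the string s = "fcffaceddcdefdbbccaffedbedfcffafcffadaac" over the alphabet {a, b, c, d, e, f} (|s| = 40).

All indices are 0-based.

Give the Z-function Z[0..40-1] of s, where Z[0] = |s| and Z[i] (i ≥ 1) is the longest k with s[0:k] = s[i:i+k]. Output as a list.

[40, 0, 1, 1, 0, 0, 0, 0, 0, 0, 0, 0, 1, 0, 0, 0, 0, 0, 0, 1, 1, 0, 0, 0, 0, 0, 5, 0, 1, 1, 0, 5, 0, 1, 1, 0, 0, 0, 0, 0]

Z[0]=40
i=1: outside box; Z[1]=0
i=2: outside box; Z[2]=1 grow→box=[2,3)
i=3: outside box; Z[3]=1 grow→box=[3,4)
i=4: outside box; Z[4]=0
i=5: outside box; Z[5]=0
i=6: outside box; Z[6]=0
i=7: outside box; Z[7]=0
i=8: outside box; Z[8]=0
i=9: outside box; Z[9]=0
i=10: outside box; Z[10]=0
i=11: outside box; Z[11]=0
i=12: outside box; Z[12]=1 grow→box=[12,13)
i=13: outside box; Z[13]=0
i=14: outside box; Z[14]=0
i=15: outside box; Z[15]=0
i=16: outside box; Z[16]=0
i=17: outside box; Z[17]=0
i=18: outside box; Z[18]=0
i=19: outside box; Z[19]=1 grow→box=[19,20)
i=20: outside box; Z[20]=1 grow→box=[20,21)
i=21: outside box; Z[21]=0
i=22: outside box; Z[22]=0
i=23: outside box; Z[23]=0
i=24: outside box; Z[24]=0
i=25: outside box; Z[25]=0
i=26: outside box; Z[26]=5 grow→box=[26,31)
i=27: min(r-i=4, Z[1]=0)=0; Z[27]=0
i=28: min(r-i=3, Z[2]=1)=1; Z[28]=1
i=29: min(r-i=2, Z[3]=1)=1; Z[29]=1
i=30: min(r-i=1, Z[4]=0)=0; Z[30]=0
i=31: outside box; Z[31]=5 grow→box=[31,36)
i=32: min(r-i=4, Z[1]=0)=0; Z[32]=0
i=33: min(r-i=3, Z[2]=1)=1; Z[33]=1
i=34: min(r-i=2, Z[3]=1)=1; Z[34]=1
i=35: min(r-i=1, Z[4]=0)=0; Z[35]=0
i=36: outside box; Z[36]=0
i=37: outside box; Z[37]=0
i=38: outside box; Z[38]=0
i=39: outside box; Z[39]=0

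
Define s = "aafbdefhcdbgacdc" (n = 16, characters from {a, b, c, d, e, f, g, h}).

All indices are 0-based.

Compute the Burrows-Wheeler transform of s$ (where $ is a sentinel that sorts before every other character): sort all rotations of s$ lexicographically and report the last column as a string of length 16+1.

rank  rotation           last
    0  $aafbdefhcdbgacdc  c
    1  aafbdefhcdbgacdc$  $
    2  acdc$aafbdefhcdbg  g
    3  afbdefhcdbgacdc$a  a
    4  bdefhcdbgacdc$aaf  f
    5  bgacdc$aafbdefhcd  d
    6  c$aafbdefhcdbgacd  d
    7  cdbgacdc$aafbdefh  h
    8  cdc$aafbdefhcdbga  a
    9  dbgacdc$aafbdefhc  c
   10  dc$aafbdefhcdbgac  c
   11  defhcdbgacdc$aafb  b
   12  efhcdbgacdc$aafbd  d
   13  fbdefhcdbgacdc$aa  a
   14  fhcdbgacdc$aafbde  e
   15  gacdc$aafbdefhcdb  b
   16  hcdbgacdc$aafbdef  f

c$gafddhaccbdaebf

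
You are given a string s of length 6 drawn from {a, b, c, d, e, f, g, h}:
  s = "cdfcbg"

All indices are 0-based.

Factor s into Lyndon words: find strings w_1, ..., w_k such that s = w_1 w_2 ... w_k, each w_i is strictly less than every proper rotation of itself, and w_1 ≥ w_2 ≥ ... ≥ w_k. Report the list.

["cdf", "c", "bg"]

emit factor 1: 'cdf' (i=0, period=3)
emit factor 2: 'c' (i=3, period=1)
emit factor 3: 'bg' (i=4, period=2)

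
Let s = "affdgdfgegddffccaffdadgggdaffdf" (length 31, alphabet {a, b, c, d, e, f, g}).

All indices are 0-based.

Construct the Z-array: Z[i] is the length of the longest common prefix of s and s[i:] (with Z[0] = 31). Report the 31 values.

Z[0]=31
i=1: outside box; Z[1]=0
i=2: outside box; Z[2]=0
i=3: outside box; Z[3]=0
i=4: outside box; Z[4]=0
i=5: outside box; Z[5]=0
i=6: outside box; Z[6]=0
i=7: outside box; Z[7]=0
i=8: outside box; Z[8]=0
i=9: outside box; Z[9]=0
i=10: outside box; Z[10]=0
i=11: outside box; Z[11]=0
i=12: outside box; Z[12]=0
i=13: outside box; Z[13]=0
i=14: outside box; Z[14]=0
i=15: outside box; Z[15]=0
i=16: outside box; Z[16]=4 scan→box=[16,20)
i=17: min(r-i=3, Z[1]=0)=0; Z[17]=0
i=18: min(r-i=2, Z[2]=0)=0; Z[18]=0
i=19: min(r-i=1, Z[3]=0)=0; Z[19]=0
i=20: outside box; Z[20]=1 scan→box=[20,21)
i=21: outside box; Z[21]=0
i=22: outside box; Z[22]=0
i=23: outside box; Z[23]=0
i=24: outside box; Z[24]=0
i=25: outside box; Z[25]=0
i=26: outside box; Z[26]=4 scan→box=[26,30)
i=27: min(r-i=3, Z[1]=0)=0; Z[27]=0
i=28: min(r-i=2, Z[2]=0)=0; Z[28]=0
i=29: min(r-i=1, Z[3]=0)=0; Z[29]=0
i=30: outside box; Z[30]=0

[31, 0, 0, 0, 0, 0, 0, 0, 0, 0, 0, 0, 0, 0, 0, 0, 4, 0, 0, 0, 1, 0, 0, 0, 0, 0, 4, 0, 0, 0, 0]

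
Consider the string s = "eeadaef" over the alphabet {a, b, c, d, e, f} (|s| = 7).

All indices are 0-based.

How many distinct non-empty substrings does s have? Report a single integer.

25

sorted suffixes:
  #0 SA[0]=2  'adaef'
  #1 SA[1]=4  'aef'
  #2 SA[2]=3  'daef'
  #3 SA[3]=1  'eadaef'
  #4 SA[4]=0  'eeadaef'
  #5 SA[5]=5  'ef'
  #6 SA[6]=6  'f'

SA = [2, 4, 3, 1, 0, 5, 6]
i: (SA[i-1],SA[i]) lcp shared
  1: (2,4) 1 'a'
  2: (4,3) 0 ''
  3: (3,1) 0 ''
  4: (1,0) 1 'e'
  5: (0,5) 1 'e'
  6: (5,6) 0 ''

n(n+1)/2 = 7·8/2 = 28
Σ LCP = 0 + 1 + 0 + 0 + 1 + 1 + 0 = 3
distinct = 28 − 3 = 25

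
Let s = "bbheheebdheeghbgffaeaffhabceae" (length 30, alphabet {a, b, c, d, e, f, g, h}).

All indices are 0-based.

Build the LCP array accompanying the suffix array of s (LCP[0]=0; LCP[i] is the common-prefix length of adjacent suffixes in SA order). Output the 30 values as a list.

[0, 1, 2, 1, 0, 1, 1, 1, 1, 0, 0, 0, 1, 2, 1, 1, 2, 1, 1, 0, 1, 2, 1, 0, 1, 0, 1, 1, 3, 2]

sorted suffixes:
  #0 SA[0]=24  'abceae'
  #1 SA[1]=28  'ae'
  #2 SA[2]=18  'aeaffhabceae'
  #3 SA[3]=20  'affhabceae'
  #4 SA[4]=0  'bbheheebdheeghbgffaeaffhabceae'
  #5 SA[5]=25  'bceae'
  #6 SA[6]=7  'bdheeghbgffaeaffhabceae'
  #7 SA[7]=14  'bgffaeaffhabceae'
  #8 SA[8]=1  'bheheebdheeghbgffaeaffhabceae'
  #9 SA[9]=26  'ceae'
  #10 SA[10]=8  'dheeghbgffaeaffhabceae'
  #11 SA[11]=29  'e'
  #12 SA[12]=27  'eae'
  #13 SA[13]=19  'eaffhabceae'
  #14 SA[14]=6  'ebdheeghbgffaeaffhabceae'
  #15 SA[15]=5  'eebdheeghbgffaeaffhabceae'
  #16 SA[16]=10  'eeghbgffaeaffhabceae'
  #17 SA[17]=11  'eghbgffaeaffhabceae'
  #18 SA[18]=3  'eheebdheeghbgffaeaffhabceae'
  #19 SA[19]=17  'faeaffhabceae'
  #20 SA[20]=16  'ffaeaffhabceae'
  #21 SA[21]=21  'ffhabceae'
  #22 SA[22]=22  'fhabceae'
  #23 SA[23]=15  'gffaeaffhabceae'
  #24 SA[24]=12  'ghbgffaeaffhabceae'
  #25 SA[25]=23  'habceae'
  #26 SA[26]=13  'hbgffaeaffhabceae'
  #27 SA[27]=4  'heebdheeghbgffaeaffhabceae'
  #28 SA[28]=9  'heeghbgffaeaffhabceae'
  #29 SA[29]=2  'heheebdheeghbgffaeaffhabceae'

SA = [24, 28, 18, 20, 0, 25, 7, 14, 1, 26, 8, 29, 27, 19, 6, 5, 10, 11, 3, 17, 16, 21, 22, 15, 12, 23, 13, 4, 9, 2]
rank  pair      lcp
   1  s[24:],s[28:]  1  'a'
   2  s[28:],s[18:]  2  'ae'
   3  s[18:],s[20:]  1  'a'
   4  s[20:],s[0:]  0  ''
   5  s[0:],s[25:]  1  'b'
   6  s[25:],s[7:]  1  'b'
   7  s[7:],s[14:]  1  'b'
   8  s[14:],s[1:]  1  'b'
   9  s[1:],s[26:]  0  ''
  10  s[26:],s[8:]  0  ''
  11  s[8:],s[29:]  0  ''
  12  s[29:],s[27:]  1  'e'
  13  s[27:],s[19:]  2  'ea'
  14  s[19:],s[6:]  1  'e'
  15  s[6:],s[5:]  1  'e'
  16  s[5:],s[10:]  2  'ee'
  17  s[10:],s[11:]  1  'e'
  18  s[11:],s[3:]  1  'e'
  19  s[3:],s[17:]  0  ''
  20  s[17:],s[16:]  1  'f'
  21  s[16:],s[21:]  2  'ff'
  22  s[21:],s[22:]  1  'f'
  23  s[22:],s[15:]  0  ''
  24  s[15:],s[12:]  1  'g'
  25  s[12:],s[23:]  0  ''
  26  s[23:],s[13:]  1  'h'
  27  s[13:],s[4:]  1  'h'
  28  s[4:],s[9:]  3  'hee'
  29  s[9:],s[2:]  2  'he'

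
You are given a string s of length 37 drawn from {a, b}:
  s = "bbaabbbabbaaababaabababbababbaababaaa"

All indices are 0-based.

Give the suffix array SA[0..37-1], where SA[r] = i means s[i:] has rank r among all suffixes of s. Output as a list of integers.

rank→(start, suffix):
  0 → (36, 'a')
  1 → (35, 'aa')
  2 → (34, 'aaa')
  3 → (10, 'aaababaabababbababbaababaaa')
  4 → (29, 'aababaaa')
  5 → (11, 'aababaabababbababbaababaaa')
  6 → (16, 'aabababbababbaababaaa')
  7 → (2, 'aabbbabbaaababaabababbababbaababaaa')
  8 → (32, 'abaaa')
  9 → (14, 'abaabababbababbaababaaa')
  10 → (30, 'ababaaa')
  11 → (12, 'ababaabababbababbaababaaa')
  12 → (17, 'abababbababbaababaaa')
  13 → (24, 'ababbaababaaa')
  14 → (19, 'ababbababbaababaaa')
  15 → (7, 'abbaaababaabababbababbaababaaa')
  16 → (26, 'abbaababaaa')
  17 → (21, 'abbababbaababaaa')
  18 → (3, 'abbbabbaaababaabababbababbaababaaa')
  19 → (33, 'baaa')
  20 → (9, 'baaababaabababbababbaababaaa')
  21 → (28, 'baababaaa')
  22 → (15, 'baabababbababbaababaaa')
  23 → (1, 'baabbbabbaaababaabababbababbaababaaa')
  24 → (31, 'babaaa')
  25 → (13, 'babaabababbababbaababaaa')
  26 → (23, 'bababbaababaaa')
  27 → (18, 'bababbababbaababaaa')
  28 → (6, 'babbaaababaabababbababbaababaaa')
  29 → (25, 'babbaababaaa')
  30 → (20, 'babbababbaababaaa')
  31 → (8, 'bbaaababaabababbababbaababaaa')
  32 → (27, 'bbaababaaa')
  33 → (0, 'bbaabbbabbaaababaabababbababbaababaaa')
  34 → (22, 'bbababbaababaaa')
  35 → (5, 'bbabbaaababaabababbababbaababaaa')
  36 → (4, 'bbbabbaaababaabababbababbaababaaa')

[36, 35, 34, 10, 29, 11, 16, 2, 32, 14, 30, 12, 17, 24, 19, 7, 26, 21, 3, 33, 9, 28, 15, 1, 31, 13, 23, 18, 6, 25, 20, 8, 27, 0, 22, 5, 4]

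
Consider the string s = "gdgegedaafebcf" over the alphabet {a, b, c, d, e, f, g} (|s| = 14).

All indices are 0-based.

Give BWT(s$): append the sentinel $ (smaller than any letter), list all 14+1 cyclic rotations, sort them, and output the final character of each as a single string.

rank  rotation         last
    0  $gdgegedaafebcf  f
    1  aafebcf$gdgeged  d
    2  afebcf$gdgegeda  a
    3  bcf$gdgegedaafe  e
    4  cf$gdgegedaafeb  b
    5  daafebcf$gdgege  e
    6  dgegedaafebcf$g  g
    7  ebcf$gdgegedaaf  f
    8  edaafebcf$gdgeg  g
    9  egedaafebcf$gdg  g
   10  f$gdgegedaafebc  c
   11  febcf$gdgegedaa  a
   12  gdgegedaafebcf$  $
   13  gedaafebcf$gdge  e
   14  gegedaafebcf$gd  d

fdaebegfggca$ed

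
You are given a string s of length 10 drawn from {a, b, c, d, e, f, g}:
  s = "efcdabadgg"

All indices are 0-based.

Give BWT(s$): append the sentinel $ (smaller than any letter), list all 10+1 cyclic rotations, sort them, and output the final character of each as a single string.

rank  rotation     last
    0  $efcdabadgg  g
    1  abadgg$efcd  d
    2  adgg$efcdab  b
    3  badgg$efcda  a
    4  cdabadgg$ef  f
    5  dabadgg$efc  c
    6  dgg$efcdaba  a
    7  efcdabadgg$  $
    8  fcdabadgg$e  e
    9  g$efcdabadg  g
   10  gg$efcdabad  d

gdbafca$egd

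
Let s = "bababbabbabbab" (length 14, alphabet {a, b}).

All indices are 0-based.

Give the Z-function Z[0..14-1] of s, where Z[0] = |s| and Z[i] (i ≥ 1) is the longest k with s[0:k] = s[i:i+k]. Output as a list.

[14, 0, 3, 0, 1, 3, 0, 1, 3, 0, 1, 3, 0, 1]

Z[0]=14
i=1: i≥r, start 0; Z[1]=0
i=2: i≥r, start 0; Z[2]=3 extend→box=[2,5)
i=3: min(r-i=2, Z[1]=0)=0; Z[3]=0
i=4: min(r-i=1, Z[2]=3)=1; Z[4]=1
i=5: i≥r, start 0; Z[5]=3 extend→box=[5,8)
i=6: min(r-i=2, Z[1]=0)=0; Z[6]=0
i=7: min(r-i=1, Z[2]=3)=1; Z[7]=1
i=8: i≥r, start 0; Z[8]=3 extend→box=[8,11)
i=9: min(r-i=2, Z[1]=0)=0; Z[9]=0
i=10: min(r-i=1, Z[2]=3)=1; Z[10]=1
i=11: i≥r, start 0; Z[11]=3 extend→box=[11,14)
i=12: min(r-i=2, Z[1]=0)=0; Z[12]=0
i=13: min(r-i=1, Z[2]=3)=1; Z[13]=1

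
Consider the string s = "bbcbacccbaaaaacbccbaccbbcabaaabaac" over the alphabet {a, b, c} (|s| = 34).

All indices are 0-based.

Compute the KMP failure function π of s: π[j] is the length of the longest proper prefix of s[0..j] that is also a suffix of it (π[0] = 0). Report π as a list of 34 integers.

[0, 1, 0, 1, 0, 0, 0, 0, 1, 0, 0, 0, 0, 0, 0, 1, 0, 0, 1, 0, 0, 0, 1, 2, 3, 0, 1, 0, 0, 0, 1, 0, 0, 0]

π[0] = 0
j=1 s[j]='b': π[1]=1 (border 'b')
j=2 s[j]='c': k: 1→0; π[2]=0 (border '')
j=3 s[j]='b': π[3]=1 (border 'b')
j=4 s[j]='a': k: 1→0; π[4]=0 (border '')
j=5 s[j]='c': π[5]=0 (border '')
j=6 s[j]='c': π[6]=0 (border '')
j=7 s[j]='c': π[7]=0 (border '')
j=8 s[j]='b': π[8]=1 (border 'b')
j=9 s[j]='a': k: 1→0; π[9]=0 (border '')
j=10 s[j]='a': π[10]=0 (border '')
j=11 s[j]='a': π[11]=0 (border '')
j=12 s[j]='a': π[12]=0 (border '')
j=13 s[j]='a': π[13]=0 (border '')
j=14 s[j]='c': π[14]=0 (border '')
j=15 s[j]='b': π[15]=1 (border 'b')
j=16 s[j]='c': k: 1→0; π[16]=0 (border '')
j=17 s[j]='c': π[17]=0 (border '')
j=18 s[j]='b': π[18]=1 (border 'b')
j=19 s[j]='a': k: 1→0; π[19]=0 (border '')
j=20 s[j]='c': π[20]=0 (border '')
j=21 s[j]='c': π[21]=0 (border '')
j=22 s[j]='b': π[22]=1 (border 'b')
j=23 s[j]='b': π[23]=2 (border 'bb')
j=24 s[j]='c': π[24]=3 (border 'bbc')
j=25 s[j]='a': k: 3→0; π[25]=0 (border '')
j=26 s[j]='b': π[26]=1 (border 'b')
j=27 s[j]='a': k: 1→0; π[27]=0 (border '')
j=28 s[j]='a': π[28]=0 (border '')
j=29 s[j]='a': π[29]=0 (border '')
j=30 s[j]='b': π[30]=1 (border 'b')
j=31 s[j]='a': k: 1→0; π[31]=0 (border '')
j=32 s[j]='a': π[32]=0 (border '')
j=33 s[j]='c': π[33]=0 (border '')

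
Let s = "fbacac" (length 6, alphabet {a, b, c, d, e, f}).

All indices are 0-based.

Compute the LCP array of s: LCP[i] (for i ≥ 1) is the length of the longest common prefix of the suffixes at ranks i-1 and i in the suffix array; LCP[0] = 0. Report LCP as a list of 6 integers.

[0, 2, 0, 0, 1, 0]

rank→(start, suffix):
  0 → (4, 'ac')
  1 → (2, 'acac')
  2 → (1, 'bacac')
  3 → (5, 'c')
  4 → (3, 'cac')
  5 → (0, 'fbacac')

SA = [4, 2, 1, 5, 3, 0]
rank  pair      lcp
   1  s[4:],s[2:]  2  'ac'
   2  s[2:],s[1:]  0  ''
   3  s[1:],s[5:]  0  ''
   4  s[5:],s[3:]  1  'c'
   5  s[3:],s[0:]  0  ''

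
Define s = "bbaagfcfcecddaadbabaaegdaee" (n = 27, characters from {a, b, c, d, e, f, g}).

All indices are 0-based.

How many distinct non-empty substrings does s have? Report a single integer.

rank→(start, suffix):
  0 → (13, 'aadbabaaegdaee')
  1 → (19, 'aaegdaee')
  2 → (2, 'aagfcfcecddaadbabaaegdaee')
  3 → (17, 'abaaegdaee')
  4 → (14, 'adbabaaegdaee')
  5 → (24, 'aee')
  6 → (20, 'aegdaee')
  7 → (3, 'agfcfcecddaadbabaaegdaee')
  8 → (18, 'baaegdaee')
  9 → (1, 'baagfcfcecddaadbabaaegdaee')
  10 → (16, 'babaaegdaee')
  11 → (0, 'bbaagfcfcecddaadbabaaegdaee')
  12 → (10, 'cddaadbabaaegdaee')
  13 → (8, 'cecddaadbabaaegdaee')
  14 → (6, 'cfcecddaadbabaaegdaee')
  15 → (12, 'daadbabaaegdaee')
  16 → (23, 'daee')
  17 → (15, 'dbabaaegdaee')
  18 → (11, 'ddaadbabaaegdaee')
  19 → (26, 'e')
  20 → (9, 'ecddaadbabaaegdaee')
  21 → (25, 'ee')
  22 → (21, 'egdaee')
  23 → (7, 'fcecddaadbabaaegdaee')
  24 → (5, 'fcfcecddaadbabaaegdaee')
  25 → (22, 'gdaee')
  26 → (4, 'gfcfcecddaadbabaaegdaee')

SA = [13, 19, 2, 17, 14, 24, 20, 3, 18, 1, 16, 0, 10, 8, 6, 12, 23, 15, 11, 26, 9, 25, 21, 7, 5, 22, 4]
i: (SA[i-1],SA[i]) lcp shared
  1: (13,19) 2 'aa'
  2: (19,2) 2 'aa'
  3: (2,17) 1 'a'
  4: (17,14) 1 'a'
  5: (14,24) 1 'a'
  6: (24,20) 2 'ae'
  7: (20,3) 1 'a'
  8: (3,18) 0 ''
  9: (18,1) 3 'baa'
  10: (1,16) 2 'ba'
  11: (16,0) 1 'b'
  12: (0,10) 0 ''
  13: (10,8) 1 'c'
  14: (8,6) 1 'c'
  15: (6,12) 0 ''
  16: (12,23) 2 'da'
  17: (23,15) 1 'd'
  18: (15,11) 1 'd'
  19: (11,26) 0 ''
  20: (26,9) 1 'e'
  21: (9,25) 1 'e'
  22: (25,21) 1 'e'
  23: (21,7) 0 ''
  24: (7,5) 2 'fc'
  25: (5,22) 0 ''
  26: (22,4) 1 'g'

n(n+1)/2 = 27·28/2 = 378
Σ LCP = 0 + 2 + 2 + 1 + 1 + 1 + 2 + 1 + 0 + 3 + 2 + 1 + 0 + 1 + 1 + 0 + 2 + 1 + 1 + 0 + 1 + 1 + 1 + 0 + 2 + 0 + 1 = 28
distinct = 378 − 28 = 350

350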